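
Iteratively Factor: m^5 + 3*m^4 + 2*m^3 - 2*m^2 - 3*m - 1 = (m + 1)*(m^4 + 2*m^3 - 2*m - 1) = (m + 1)^2*(m^3 + m^2 - m - 1) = (m + 1)^3*(m^2 - 1) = (m - 1)*(m + 1)^3*(m + 1)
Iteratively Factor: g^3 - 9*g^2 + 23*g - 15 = (g - 1)*(g^2 - 8*g + 15) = (g - 5)*(g - 1)*(g - 3)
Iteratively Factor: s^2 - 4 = (s - 2)*(s + 2)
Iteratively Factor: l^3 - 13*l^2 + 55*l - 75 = (l - 5)*(l^2 - 8*l + 15) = (l - 5)*(l - 3)*(l - 5)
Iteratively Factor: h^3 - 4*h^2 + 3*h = (h - 3)*(h^2 - h) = h*(h - 3)*(h - 1)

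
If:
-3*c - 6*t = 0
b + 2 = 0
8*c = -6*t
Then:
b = -2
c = 0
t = 0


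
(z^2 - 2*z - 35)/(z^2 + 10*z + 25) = (z - 7)/(z + 5)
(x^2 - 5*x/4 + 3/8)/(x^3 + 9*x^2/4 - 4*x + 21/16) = 2/(2*x + 7)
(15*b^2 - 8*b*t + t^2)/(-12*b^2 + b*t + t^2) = (-5*b + t)/(4*b + t)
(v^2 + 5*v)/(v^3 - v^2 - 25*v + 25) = v/(v^2 - 6*v + 5)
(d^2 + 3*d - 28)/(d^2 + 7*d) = (d - 4)/d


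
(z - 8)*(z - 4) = z^2 - 12*z + 32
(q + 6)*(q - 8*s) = q^2 - 8*q*s + 6*q - 48*s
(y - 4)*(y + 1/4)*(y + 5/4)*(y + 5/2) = y^4 - 191*y^2/16 - 495*y/32 - 25/8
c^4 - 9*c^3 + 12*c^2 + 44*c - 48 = (c - 6)*(c - 4)*(c - 1)*(c + 2)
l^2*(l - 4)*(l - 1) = l^4 - 5*l^3 + 4*l^2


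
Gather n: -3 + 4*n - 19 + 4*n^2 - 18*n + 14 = 4*n^2 - 14*n - 8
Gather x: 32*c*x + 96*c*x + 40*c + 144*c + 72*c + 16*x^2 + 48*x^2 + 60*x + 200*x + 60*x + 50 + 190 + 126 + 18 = 256*c + 64*x^2 + x*(128*c + 320) + 384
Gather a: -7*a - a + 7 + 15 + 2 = 24 - 8*a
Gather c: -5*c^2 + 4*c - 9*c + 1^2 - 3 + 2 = -5*c^2 - 5*c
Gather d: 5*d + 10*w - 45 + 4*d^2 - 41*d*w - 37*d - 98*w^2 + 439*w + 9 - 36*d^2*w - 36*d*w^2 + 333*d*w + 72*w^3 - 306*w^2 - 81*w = d^2*(4 - 36*w) + d*(-36*w^2 + 292*w - 32) + 72*w^3 - 404*w^2 + 368*w - 36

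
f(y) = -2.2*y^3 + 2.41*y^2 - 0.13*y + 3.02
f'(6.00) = -208.81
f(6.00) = -386.20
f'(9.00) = -491.35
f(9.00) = -1406.74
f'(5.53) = -175.31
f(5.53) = -296.05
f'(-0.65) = -6.05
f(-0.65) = 4.73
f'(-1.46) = -21.24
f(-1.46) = 15.19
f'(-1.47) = -21.48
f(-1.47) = 15.41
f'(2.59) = -31.92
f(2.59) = -19.37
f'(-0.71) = -6.88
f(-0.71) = 5.11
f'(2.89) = -41.32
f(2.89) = -30.33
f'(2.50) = -29.33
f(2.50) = -16.62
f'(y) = -6.6*y^2 + 4.82*y - 0.13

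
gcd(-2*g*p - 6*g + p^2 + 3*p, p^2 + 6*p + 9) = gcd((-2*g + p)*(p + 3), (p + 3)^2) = p + 3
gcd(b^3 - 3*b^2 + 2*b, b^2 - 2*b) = b^2 - 2*b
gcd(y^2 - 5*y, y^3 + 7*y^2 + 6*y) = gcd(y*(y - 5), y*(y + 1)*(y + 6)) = y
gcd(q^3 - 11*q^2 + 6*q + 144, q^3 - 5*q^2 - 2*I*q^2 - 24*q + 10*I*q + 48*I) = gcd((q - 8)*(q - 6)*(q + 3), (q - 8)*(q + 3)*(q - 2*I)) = q^2 - 5*q - 24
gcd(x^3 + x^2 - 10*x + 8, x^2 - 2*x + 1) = x - 1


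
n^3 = n^3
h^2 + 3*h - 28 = (h - 4)*(h + 7)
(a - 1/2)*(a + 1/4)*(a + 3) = a^3 + 11*a^2/4 - 7*a/8 - 3/8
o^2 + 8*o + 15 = (o + 3)*(o + 5)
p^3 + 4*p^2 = p^2*(p + 4)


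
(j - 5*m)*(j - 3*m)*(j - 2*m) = j^3 - 10*j^2*m + 31*j*m^2 - 30*m^3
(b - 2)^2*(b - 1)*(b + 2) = b^4 - 3*b^3 - 2*b^2 + 12*b - 8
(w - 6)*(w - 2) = w^2 - 8*w + 12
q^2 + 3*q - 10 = (q - 2)*(q + 5)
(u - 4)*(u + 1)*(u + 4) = u^3 + u^2 - 16*u - 16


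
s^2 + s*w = s*(s + w)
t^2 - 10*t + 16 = (t - 8)*(t - 2)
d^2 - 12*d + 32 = (d - 8)*(d - 4)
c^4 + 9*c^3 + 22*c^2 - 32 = (c - 1)*(c + 2)*(c + 4)^2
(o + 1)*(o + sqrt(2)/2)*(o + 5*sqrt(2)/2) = o^3 + o^2 + 3*sqrt(2)*o^2 + 5*o/2 + 3*sqrt(2)*o + 5/2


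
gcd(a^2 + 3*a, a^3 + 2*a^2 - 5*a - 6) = a + 3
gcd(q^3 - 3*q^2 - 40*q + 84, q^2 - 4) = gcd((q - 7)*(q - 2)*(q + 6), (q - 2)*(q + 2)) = q - 2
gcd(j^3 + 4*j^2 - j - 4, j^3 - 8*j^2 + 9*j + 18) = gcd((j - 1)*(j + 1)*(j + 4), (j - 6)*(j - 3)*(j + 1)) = j + 1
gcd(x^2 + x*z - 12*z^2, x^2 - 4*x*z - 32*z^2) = x + 4*z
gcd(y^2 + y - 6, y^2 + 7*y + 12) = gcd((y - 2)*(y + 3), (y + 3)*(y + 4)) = y + 3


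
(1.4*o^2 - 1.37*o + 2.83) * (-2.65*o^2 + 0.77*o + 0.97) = -3.71*o^4 + 4.7085*o^3 - 7.1964*o^2 + 0.8502*o + 2.7451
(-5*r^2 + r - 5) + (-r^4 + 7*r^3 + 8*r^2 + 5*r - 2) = -r^4 + 7*r^3 + 3*r^2 + 6*r - 7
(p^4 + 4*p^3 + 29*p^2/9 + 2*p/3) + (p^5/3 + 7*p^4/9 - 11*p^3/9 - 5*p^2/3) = p^5/3 + 16*p^4/9 + 25*p^3/9 + 14*p^2/9 + 2*p/3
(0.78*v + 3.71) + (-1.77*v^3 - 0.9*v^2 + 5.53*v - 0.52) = -1.77*v^3 - 0.9*v^2 + 6.31*v + 3.19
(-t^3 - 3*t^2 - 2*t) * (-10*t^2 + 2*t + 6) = 10*t^5 + 28*t^4 + 8*t^3 - 22*t^2 - 12*t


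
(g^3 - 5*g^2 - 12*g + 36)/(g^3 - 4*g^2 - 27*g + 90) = (g^2 + g - 6)/(g^2 + 2*g - 15)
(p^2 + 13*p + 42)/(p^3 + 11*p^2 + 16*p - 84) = 1/(p - 2)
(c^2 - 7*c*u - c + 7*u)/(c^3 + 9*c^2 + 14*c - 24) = (c - 7*u)/(c^2 + 10*c + 24)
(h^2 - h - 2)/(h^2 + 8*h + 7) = (h - 2)/(h + 7)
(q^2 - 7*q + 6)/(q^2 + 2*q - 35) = (q^2 - 7*q + 6)/(q^2 + 2*q - 35)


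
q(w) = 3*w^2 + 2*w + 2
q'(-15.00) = -88.00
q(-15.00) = 647.00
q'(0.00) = 2.00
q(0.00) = 2.00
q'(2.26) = 15.56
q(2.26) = 21.84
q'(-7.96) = -45.76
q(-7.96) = 176.16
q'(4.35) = 28.10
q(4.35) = 67.47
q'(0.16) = 2.96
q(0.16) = 2.40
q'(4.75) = 30.50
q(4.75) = 79.19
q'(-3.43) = -18.58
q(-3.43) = 30.43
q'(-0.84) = -3.04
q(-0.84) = 2.44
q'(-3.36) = -18.16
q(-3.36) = 29.15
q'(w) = 6*w + 2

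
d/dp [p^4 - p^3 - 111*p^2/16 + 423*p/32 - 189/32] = 4*p^3 - 3*p^2 - 111*p/8 + 423/32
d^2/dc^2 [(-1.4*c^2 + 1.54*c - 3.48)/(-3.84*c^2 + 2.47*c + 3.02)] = (2.8421709430404e-14*c^4 - 18.8590079999999*c^3 + 405.301248*c^2 - 305.197056*c + 171.688064)/(56.623104*c^6 - 109.264896*c^5 - 63.312768*c^4 + 156.795353*c^3 + 49.792854*c^2 - 67.582164*c - 27.543608)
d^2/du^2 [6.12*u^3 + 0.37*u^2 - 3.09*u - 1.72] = 36.72*u + 0.74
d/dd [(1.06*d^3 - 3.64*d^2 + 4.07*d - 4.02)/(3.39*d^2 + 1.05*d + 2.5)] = (3.5934*d^4 + 2.226*d^3 - 9.6693*d^2 + 9.0556*d + 14.396)/(11.4921*d^4 + 7.119*d^3 + 18.0525*d^2 + 5.25*d + 6.25)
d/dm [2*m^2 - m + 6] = 4*m - 1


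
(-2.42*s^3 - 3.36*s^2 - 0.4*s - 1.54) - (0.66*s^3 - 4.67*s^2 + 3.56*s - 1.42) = -3.08*s^3 + 1.31*s^2 - 3.96*s - 0.12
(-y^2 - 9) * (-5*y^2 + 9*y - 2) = 5*y^4 - 9*y^3 + 47*y^2 - 81*y + 18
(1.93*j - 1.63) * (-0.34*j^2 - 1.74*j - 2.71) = -0.6562*j^3 - 2.804*j^2 - 2.3941*j + 4.4173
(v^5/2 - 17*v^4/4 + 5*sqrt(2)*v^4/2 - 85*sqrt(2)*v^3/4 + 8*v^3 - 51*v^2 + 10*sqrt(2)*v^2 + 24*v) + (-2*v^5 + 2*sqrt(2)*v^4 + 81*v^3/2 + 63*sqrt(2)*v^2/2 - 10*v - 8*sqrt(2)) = -3*v^5/2 - 17*v^4/4 + 9*sqrt(2)*v^4/2 - 85*sqrt(2)*v^3/4 + 97*v^3/2 - 51*v^2 + 83*sqrt(2)*v^2/2 + 14*v - 8*sqrt(2)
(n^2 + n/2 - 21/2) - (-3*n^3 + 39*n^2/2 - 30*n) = 3*n^3 - 37*n^2/2 + 61*n/2 - 21/2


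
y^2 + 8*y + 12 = (y + 2)*(y + 6)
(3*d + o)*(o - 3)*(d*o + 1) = 3*d^2*o^2 - 9*d^2*o + d*o^3 - 3*d*o^2 + 3*d*o - 9*d + o^2 - 3*o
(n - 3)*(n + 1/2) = n^2 - 5*n/2 - 3/2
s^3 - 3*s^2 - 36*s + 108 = (s - 6)*(s - 3)*(s + 6)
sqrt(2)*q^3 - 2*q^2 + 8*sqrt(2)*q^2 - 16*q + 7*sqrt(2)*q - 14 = (q + 7)*(q - sqrt(2))*(sqrt(2)*q + sqrt(2))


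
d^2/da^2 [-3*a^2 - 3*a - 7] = -6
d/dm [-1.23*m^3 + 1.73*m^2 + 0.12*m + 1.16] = -3.69*m^2 + 3.46*m + 0.12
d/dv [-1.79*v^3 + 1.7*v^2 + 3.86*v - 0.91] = -5.37*v^2 + 3.4*v + 3.86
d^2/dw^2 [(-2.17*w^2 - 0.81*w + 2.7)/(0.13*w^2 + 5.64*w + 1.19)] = (3.15471*w^3 + 2.28797399999999*w^2 + 12.629682*w + 175.663378)/(0.002197*w^6 + 0.285948*w^5 + 12.466077*w^4 + 184.641192*w^3 + 114.112551*w^2 + 23.960412*w + 1.685159)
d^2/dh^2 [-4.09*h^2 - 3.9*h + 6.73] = -8.18000000000000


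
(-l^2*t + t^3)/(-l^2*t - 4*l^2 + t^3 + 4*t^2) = t/(t + 4)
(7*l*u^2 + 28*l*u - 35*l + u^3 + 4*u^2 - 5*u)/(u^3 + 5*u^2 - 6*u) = (7*l*u + 35*l + u^2 + 5*u)/(u*(u + 6))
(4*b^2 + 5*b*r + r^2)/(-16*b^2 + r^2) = (b + r)/(-4*b + r)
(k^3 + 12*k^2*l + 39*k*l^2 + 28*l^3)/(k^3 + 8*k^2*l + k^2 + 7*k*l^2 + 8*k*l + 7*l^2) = (k + 4*l)/(k + 1)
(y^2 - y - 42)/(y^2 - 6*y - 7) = (y + 6)/(y + 1)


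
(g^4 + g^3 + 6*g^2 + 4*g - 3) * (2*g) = 2*g^5 + 2*g^4 + 12*g^3 + 8*g^2 - 6*g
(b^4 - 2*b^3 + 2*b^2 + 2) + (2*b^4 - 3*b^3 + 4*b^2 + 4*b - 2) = 3*b^4 - 5*b^3 + 6*b^2 + 4*b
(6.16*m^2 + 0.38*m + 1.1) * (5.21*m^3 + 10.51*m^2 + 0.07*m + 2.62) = 32.0936*m^5 + 66.7214*m^4 + 10.156*m^3 + 27.7268*m^2 + 1.0726*m + 2.882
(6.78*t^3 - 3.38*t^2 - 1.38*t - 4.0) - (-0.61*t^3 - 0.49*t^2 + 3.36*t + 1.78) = 7.39*t^3 - 2.89*t^2 - 4.74*t - 5.78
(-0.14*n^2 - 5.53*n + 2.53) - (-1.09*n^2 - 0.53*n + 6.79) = 0.95*n^2 - 5.0*n - 4.26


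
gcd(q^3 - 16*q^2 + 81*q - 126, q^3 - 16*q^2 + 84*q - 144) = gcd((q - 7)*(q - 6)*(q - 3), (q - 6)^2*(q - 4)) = q - 6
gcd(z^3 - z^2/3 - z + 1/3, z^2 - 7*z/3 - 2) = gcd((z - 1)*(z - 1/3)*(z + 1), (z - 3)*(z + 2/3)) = 1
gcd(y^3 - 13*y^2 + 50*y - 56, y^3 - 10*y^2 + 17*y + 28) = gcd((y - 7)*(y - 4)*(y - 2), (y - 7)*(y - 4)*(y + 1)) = y^2 - 11*y + 28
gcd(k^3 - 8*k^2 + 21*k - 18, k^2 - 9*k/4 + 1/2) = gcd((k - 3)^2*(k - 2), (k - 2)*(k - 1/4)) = k - 2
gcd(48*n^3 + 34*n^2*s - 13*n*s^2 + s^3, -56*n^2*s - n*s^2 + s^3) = -8*n + s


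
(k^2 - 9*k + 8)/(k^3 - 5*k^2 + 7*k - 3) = (k - 8)/(k^2 - 4*k + 3)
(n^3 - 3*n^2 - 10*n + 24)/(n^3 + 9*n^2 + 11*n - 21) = (n^2 - 6*n + 8)/(n^2 + 6*n - 7)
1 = 1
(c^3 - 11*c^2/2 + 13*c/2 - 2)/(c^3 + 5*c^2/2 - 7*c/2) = (2*c^2 - 9*c + 4)/(c*(2*c + 7))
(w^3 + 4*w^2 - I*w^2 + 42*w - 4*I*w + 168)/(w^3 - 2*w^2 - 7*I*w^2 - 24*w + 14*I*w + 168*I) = (w + 6*I)/(w - 6)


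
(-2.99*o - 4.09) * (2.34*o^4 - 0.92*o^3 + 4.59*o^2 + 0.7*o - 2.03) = -6.9966*o^5 - 6.8198*o^4 - 9.9613*o^3 - 20.8661*o^2 + 3.2067*o + 8.3027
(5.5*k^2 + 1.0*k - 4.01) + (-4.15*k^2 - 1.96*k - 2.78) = 1.35*k^2 - 0.96*k - 6.79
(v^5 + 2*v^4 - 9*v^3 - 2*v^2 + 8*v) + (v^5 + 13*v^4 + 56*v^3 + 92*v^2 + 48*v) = 2*v^5 + 15*v^4 + 47*v^3 + 90*v^2 + 56*v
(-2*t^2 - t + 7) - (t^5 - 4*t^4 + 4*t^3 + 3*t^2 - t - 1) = -t^5 + 4*t^4 - 4*t^3 - 5*t^2 + 8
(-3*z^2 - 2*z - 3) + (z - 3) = -3*z^2 - z - 6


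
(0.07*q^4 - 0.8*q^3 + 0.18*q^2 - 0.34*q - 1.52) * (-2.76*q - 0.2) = -0.1932*q^5 + 2.194*q^4 - 0.3368*q^3 + 0.9024*q^2 + 4.2632*q + 0.304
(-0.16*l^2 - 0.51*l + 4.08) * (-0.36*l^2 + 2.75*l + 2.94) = 0.0576*l^4 - 0.2564*l^3 - 3.3417*l^2 + 9.7206*l + 11.9952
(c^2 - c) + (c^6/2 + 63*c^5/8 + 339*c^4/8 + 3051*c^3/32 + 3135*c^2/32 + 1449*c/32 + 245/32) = c^6/2 + 63*c^5/8 + 339*c^4/8 + 3051*c^3/32 + 3167*c^2/32 + 1417*c/32 + 245/32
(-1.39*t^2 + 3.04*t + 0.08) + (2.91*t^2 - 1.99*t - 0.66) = 1.52*t^2 + 1.05*t - 0.58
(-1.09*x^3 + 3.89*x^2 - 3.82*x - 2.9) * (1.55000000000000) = -1.6895*x^3 + 6.0295*x^2 - 5.921*x - 4.495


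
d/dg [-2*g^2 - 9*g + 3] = -4*g - 9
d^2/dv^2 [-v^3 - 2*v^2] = -6*v - 4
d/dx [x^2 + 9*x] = 2*x + 9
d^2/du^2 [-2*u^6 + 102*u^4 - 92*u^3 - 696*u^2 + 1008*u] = -60*u^4 + 1224*u^2 - 552*u - 1392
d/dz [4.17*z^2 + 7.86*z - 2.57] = 8.34*z + 7.86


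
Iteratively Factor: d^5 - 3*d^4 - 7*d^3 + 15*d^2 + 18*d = (d - 3)*(d^4 - 7*d^2 - 6*d) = (d - 3)*(d + 1)*(d^3 - d^2 - 6*d) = d*(d - 3)*(d + 1)*(d^2 - d - 6) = d*(d - 3)^2*(d + 1)*(d + 2)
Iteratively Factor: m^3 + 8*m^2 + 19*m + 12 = (m + 1)*(m^2 + 7*m + 12) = (m + 1)*(m + 3)*(m + 4)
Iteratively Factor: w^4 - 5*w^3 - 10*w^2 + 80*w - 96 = (w - 4)*(w^3 - w^2 - 14*w + 24) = (w - 4)*(w - 3)*(w^2 + 2*w - 8) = (w - 4)*(w - 3)*(w + 4)*(w - 2)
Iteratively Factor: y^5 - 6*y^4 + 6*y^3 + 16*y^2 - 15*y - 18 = (y - 2)*(y^4 - 4*y^3 - 2*y^2 + 12*y + 9) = (y - 3)*(y - 2)*(y^3 - y^2 - 5*y - 3) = (y - 3)*(y - 2)*(y + 1)*(y^2 - 2*y - 3) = (y - 3)^2*(y - 2)*(y + 1)*(y + 1)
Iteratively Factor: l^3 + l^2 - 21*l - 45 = (l - 5)*(l^2 + 6*l + 9) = (l - 5)*(l + 3)*(l + 3)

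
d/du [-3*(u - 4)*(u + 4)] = -6*u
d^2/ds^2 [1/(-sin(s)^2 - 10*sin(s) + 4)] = 2*(2*sin(s)^4 + 15*sin(s)^3 + 55*sin(s)^2 - 10*sin(s) - 104)/(sin(s)^2 + 10*sin(s) - 4)^3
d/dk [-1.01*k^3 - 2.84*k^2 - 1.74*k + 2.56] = -3.03*k^2 - 5.68*k - 1.74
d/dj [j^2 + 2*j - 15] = 2*j + 2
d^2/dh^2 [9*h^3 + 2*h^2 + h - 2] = 54*h + 4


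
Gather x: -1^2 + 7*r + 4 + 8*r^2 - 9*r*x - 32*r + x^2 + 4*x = 8*r^2 - 25*r + x^2 + x*(4 - 9*r) + 3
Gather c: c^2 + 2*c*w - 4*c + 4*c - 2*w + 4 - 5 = c^2 + 2*c*w - 2*w - 1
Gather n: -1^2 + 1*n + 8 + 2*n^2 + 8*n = 2*n^2 + 9*n + 7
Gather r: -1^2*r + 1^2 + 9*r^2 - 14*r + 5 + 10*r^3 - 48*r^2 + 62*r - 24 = 10*r^3 - 39*r^2 + 47*r - 18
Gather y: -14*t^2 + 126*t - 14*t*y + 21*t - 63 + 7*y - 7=-14*t^2 + 147*t + y*(7 - 14*t) - 70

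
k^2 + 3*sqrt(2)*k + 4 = (k + sqrt(2))*(k + 2*sqrt(2))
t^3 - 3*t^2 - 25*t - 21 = (t - 7)*(t + 1)*(t + 3)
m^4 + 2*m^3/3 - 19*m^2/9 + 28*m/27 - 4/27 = (m - 2/3)*(m - 1/3)^2*(m + 2)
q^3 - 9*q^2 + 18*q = q*(q - 6)*(q - 3)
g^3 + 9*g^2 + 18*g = g*(g + 3)*(g + 6)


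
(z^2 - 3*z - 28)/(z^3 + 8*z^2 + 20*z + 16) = (z - 7)/(z^2 + 4*z + 4)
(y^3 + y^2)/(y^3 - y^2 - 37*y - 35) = y^2/(y^2 - 2*y - 35)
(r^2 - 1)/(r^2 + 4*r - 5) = (r + 1)/(r + 5)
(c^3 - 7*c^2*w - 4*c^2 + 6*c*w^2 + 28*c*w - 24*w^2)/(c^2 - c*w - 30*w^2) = (c^2 - c*w - 4*c + 4*w)/(c + 5*w)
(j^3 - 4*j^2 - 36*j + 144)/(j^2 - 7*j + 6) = (j^2 + 2*j - 24)/(j - 1)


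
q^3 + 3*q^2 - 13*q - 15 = (q - 3)*(q + 1)*(q + 5)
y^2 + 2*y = y*(y + 2)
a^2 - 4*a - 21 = (a - 7)*(a + 3)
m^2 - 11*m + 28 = (m - 7)*(m - 4)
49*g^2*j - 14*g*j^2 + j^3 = j*(-7*g + j)^2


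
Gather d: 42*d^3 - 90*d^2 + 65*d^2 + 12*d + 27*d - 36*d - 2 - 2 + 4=42*d^3 - 25*d^2 + 3*d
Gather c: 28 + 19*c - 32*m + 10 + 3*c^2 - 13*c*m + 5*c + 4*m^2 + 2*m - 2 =3*c^2 + c*(24 - 13*m) + 4*m^2 - 30*m + 36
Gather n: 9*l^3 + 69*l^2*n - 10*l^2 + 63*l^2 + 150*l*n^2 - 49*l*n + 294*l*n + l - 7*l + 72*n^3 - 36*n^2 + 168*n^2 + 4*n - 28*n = 9*l^3 + 53*l^2 - 6*l + 72*n^3 + n^2*(150*l + 132) + n*(69*l^2 + 245*l - 24)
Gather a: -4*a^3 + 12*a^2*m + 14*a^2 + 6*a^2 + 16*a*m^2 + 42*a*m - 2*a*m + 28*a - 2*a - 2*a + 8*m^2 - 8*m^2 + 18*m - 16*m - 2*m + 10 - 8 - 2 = -4*a^3 + a^2*(12*m + 20) + a*(16*m^2 + 40*m + 24)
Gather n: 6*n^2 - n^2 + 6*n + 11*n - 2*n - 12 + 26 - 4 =5*n^2 + 15*n + 10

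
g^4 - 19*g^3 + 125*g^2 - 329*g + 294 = (g - 7)^2*(g - 3)*(g - 2)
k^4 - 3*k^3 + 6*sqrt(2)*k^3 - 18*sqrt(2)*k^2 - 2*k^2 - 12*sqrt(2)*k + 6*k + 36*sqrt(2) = (k - 3)*(k - sqrt(2))*(k + sqrt(2))*(k + 6*sqrt(2))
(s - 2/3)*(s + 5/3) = s^2 + s - 10/9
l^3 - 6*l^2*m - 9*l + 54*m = (l - 3)*(l + 3)*(l - 6*m)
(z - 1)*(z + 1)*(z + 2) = z^3 + 2*z^2 - z - 2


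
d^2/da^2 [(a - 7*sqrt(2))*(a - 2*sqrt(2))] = 2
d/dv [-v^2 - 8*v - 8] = -2*v - 8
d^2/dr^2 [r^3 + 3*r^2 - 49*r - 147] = 6*r + 6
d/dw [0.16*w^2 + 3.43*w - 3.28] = 0.32*w + 3.43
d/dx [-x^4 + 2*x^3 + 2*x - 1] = -4*x^3 + 6*x^2 + 2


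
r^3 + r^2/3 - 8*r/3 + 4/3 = (r - 1)*(r - 2/3)*(r + 2)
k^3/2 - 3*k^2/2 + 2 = (k/2 + 1/2)*(k - 2)^2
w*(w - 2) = w^2 - 2*w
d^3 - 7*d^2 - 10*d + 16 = (d - 8)*(d - 1)*(d + 2)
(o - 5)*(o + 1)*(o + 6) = o^3 + 2*o^2 - 29*o - 30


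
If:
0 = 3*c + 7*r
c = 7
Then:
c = 7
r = -3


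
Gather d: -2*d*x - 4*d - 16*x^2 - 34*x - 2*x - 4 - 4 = d*(-2*x - 4) - 16*x^2 - 36*x - 8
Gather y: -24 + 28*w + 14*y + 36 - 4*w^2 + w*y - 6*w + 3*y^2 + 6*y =-4*w^2 + 22*w + 3*y^2 + y*(w + 20) + 12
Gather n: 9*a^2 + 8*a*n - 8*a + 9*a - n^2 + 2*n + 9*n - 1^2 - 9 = 9*a^2 + a - n^2 + n*(8*a + 11) - 10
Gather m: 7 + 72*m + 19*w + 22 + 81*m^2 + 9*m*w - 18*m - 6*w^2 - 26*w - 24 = 81*m^2 + m*(9*w + 54) - 6*w^2 - 7*w + 5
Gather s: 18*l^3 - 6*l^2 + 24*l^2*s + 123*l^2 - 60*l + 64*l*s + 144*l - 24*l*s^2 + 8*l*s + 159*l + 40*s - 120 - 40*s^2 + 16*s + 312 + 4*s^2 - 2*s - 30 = 18*l^3 + 117*l^2 + 243*l + s^2*(-24*l - 36) + s*(24*l^2 + 72*l + 54) + 162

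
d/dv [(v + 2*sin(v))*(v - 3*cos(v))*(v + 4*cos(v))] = -(v + 2*sin(v))*(v - 3*cos(v))*(4*sin(v) - 1) + (v + 2*sin(v))*(v + 4*cos(v))*(3*sin(v) + 1) + (v - 3*cos(v))*(v + 4*cos(v))*(2*cos(v) + 1)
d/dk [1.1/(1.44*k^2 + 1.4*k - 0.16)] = (-3.168*k - 1.54)/(1.44*k^2 + 1.4*k - 0.16)^2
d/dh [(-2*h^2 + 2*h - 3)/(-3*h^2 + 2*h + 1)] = 2*(h^2 - 11*h + 4)/(9*h^4 - 12*h^3 - 2*h^2 + 4*h + 1)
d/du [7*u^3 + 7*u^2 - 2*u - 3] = 21*u^2 + 14*u - 2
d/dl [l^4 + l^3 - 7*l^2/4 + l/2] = 4*l^3 + 3*l^2 - 7*l/2 + 1/2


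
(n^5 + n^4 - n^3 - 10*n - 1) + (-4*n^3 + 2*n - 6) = n^5 + n^4 - 5*n^3 - 8*n - 7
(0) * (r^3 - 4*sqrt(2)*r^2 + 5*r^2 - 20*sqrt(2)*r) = 0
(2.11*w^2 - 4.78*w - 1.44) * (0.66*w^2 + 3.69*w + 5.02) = 1.3926*w^4 + 4.6311*w^3 - 7.9964*w^2 - 29.3092*w - 7.2288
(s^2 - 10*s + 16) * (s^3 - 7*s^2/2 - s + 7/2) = s^5 - 27*s^4/2 + 50*s^3 - 85*s^2/2 - 51*s + 56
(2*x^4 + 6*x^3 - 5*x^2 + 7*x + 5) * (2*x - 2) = 4*x^5 + 8*x^4 - 22*x^3 + 24*x^2 - 4*x - 10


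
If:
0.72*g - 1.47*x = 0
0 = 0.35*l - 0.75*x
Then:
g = 2.04166666666667*x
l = 2.14285714285714*x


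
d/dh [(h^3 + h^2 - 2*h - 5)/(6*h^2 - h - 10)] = (6*h^4 - 2*h^3 - 19*h^2 + 40*h + 15)/(36*h^4 - 12*h^3 - 119*h^2 + 20*h + 100)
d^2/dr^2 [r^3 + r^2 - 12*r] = 6*r + 2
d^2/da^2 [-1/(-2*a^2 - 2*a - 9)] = 4*(-2*a^2 - 2*a + 2*(2*a + 1)^2 - 9)/(2*a^2 + 2*a + 9)^3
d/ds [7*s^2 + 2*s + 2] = 14*s + 2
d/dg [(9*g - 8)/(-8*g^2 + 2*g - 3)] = (72*g^2 - 128*g - 11)/(64*g^4 - 32*g^3 + 52*g^2 - 12*g + 9)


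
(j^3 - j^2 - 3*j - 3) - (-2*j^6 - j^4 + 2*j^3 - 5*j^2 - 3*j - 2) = 2*j^6 + j^4 - j^3 + 4*j^2 - 1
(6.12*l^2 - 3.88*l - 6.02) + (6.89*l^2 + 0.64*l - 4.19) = 13.01*l^2 - 3.24*l - 10.21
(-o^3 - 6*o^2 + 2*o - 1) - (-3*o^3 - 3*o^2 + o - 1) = 2*o^3 - 3*o^2 + o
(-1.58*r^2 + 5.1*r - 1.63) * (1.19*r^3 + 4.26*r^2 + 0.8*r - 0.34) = -1.8802*r^5 - 0.661800000000001*r^4 + 18.5223*r^3 - 2.3266*r^2 - 3.038*r + 0.5542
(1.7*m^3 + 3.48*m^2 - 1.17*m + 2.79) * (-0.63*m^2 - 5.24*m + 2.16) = -1.071*m^5 - 11.1004*m^4 - 13.8261*m^3 + 11.8899*m^2 - 17.1468*m + 6.0264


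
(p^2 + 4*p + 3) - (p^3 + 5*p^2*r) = -p^3 - 5*p^2*r + p^2 + 4*p + 3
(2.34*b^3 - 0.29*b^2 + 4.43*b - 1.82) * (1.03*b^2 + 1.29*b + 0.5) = 2.4102*b^5 + 2.7199*b^4 + 5.3588*b^3 + 3.6951*b^2 - 0.1328*b - 0.91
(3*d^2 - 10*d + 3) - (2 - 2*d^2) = 5*d^2 - 10*d + 1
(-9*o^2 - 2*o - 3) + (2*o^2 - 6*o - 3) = -7*o^2 - 8*o - 6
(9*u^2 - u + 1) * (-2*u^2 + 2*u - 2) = -18*u^4 + 20*u^3 - 22*u^2 + 4*u - 2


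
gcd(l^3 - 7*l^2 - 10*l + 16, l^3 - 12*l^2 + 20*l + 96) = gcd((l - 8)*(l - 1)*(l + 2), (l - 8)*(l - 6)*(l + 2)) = l^2 - 6*l - 16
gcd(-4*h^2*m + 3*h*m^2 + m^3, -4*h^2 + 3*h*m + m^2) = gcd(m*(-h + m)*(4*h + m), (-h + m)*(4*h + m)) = 4*h^2 - 3*h*m - m^2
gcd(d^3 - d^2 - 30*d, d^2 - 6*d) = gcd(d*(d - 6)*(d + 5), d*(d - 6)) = d^2 - 6*d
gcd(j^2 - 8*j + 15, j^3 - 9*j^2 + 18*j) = j - 3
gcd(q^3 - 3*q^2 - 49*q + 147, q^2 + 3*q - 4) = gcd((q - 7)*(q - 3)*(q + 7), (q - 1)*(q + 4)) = 1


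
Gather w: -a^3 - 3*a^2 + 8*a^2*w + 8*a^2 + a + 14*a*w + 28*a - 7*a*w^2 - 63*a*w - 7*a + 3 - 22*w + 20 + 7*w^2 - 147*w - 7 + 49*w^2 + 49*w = -a^3 + 5*a^2 + 22*a + w^2*(56 - 7*a) + w*(8*a^2 - 49*a - 120) + 16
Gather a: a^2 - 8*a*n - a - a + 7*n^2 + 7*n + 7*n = a^2 + a*(-8*n - 2) + 7*n^2 + 14*n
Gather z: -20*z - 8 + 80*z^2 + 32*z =80*z^2 + 12*z - 8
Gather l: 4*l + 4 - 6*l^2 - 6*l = -6*l^2 - 2*l + 4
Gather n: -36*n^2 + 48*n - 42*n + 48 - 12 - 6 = -36*n^2 + 6*n + 30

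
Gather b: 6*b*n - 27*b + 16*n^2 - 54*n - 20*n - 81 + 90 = b*(6*n - 27) + 16*n^2 - 74*n + 9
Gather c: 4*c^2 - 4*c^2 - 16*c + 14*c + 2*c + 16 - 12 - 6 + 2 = 0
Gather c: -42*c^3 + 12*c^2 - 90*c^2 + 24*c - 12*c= -42*c^3 - 78*c^2 + 12*c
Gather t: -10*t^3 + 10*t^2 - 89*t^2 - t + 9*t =-10*t^3 - 79*t^2 + 8*t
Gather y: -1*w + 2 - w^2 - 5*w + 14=-w^2 - 6*w + 16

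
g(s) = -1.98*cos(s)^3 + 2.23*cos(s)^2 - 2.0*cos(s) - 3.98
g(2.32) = -0.96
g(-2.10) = -2.15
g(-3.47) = 1.59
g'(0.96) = 1.14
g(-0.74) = -5.04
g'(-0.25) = -0.81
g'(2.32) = 5.71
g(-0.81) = -4.95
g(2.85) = 1.72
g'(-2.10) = -4.98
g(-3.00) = 2.11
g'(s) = 5.94*sin(s)*cos(s)^2 - 4.46*sin(s)*cos(s) + 2.0*sin(s)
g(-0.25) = -5.63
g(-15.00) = -0.31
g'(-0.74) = -1.31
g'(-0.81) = -1.27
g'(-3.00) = -1.73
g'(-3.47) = 3.72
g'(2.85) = 3.37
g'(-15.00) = -5.73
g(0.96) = -4.77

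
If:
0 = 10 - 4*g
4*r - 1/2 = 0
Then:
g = 5/2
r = 1/8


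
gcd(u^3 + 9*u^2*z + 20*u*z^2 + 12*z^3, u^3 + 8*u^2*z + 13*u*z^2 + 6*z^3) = u^2 + 7*u*z + 6*z^2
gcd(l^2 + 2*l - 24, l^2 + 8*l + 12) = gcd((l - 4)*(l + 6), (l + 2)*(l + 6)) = l + 6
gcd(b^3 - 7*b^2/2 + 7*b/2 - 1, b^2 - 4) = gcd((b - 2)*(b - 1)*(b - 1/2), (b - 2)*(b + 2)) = b - 2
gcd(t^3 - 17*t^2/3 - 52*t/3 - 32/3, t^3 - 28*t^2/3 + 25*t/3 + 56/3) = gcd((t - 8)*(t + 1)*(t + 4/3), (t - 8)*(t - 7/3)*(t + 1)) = t^2 - 7*t - 8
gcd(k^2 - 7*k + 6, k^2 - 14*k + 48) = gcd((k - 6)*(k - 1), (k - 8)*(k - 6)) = k - 6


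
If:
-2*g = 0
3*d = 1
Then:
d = 1/3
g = 0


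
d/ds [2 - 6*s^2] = -12*s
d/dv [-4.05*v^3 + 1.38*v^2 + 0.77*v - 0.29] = -12.15*v^2 + 2.76*v + 0.77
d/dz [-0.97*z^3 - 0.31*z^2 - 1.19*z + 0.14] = -2.91*z^2 - 0.62*z - 1.19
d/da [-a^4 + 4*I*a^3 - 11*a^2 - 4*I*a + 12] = -4*a^3 + 12*I*a^2 - 22*a - 4*I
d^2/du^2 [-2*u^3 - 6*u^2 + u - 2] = -12*u - 12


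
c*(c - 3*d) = c^2 - 3*c*d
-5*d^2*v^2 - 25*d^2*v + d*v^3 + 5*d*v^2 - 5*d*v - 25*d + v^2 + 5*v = (-5*d + v)*(v + 5)*(d*v + 1)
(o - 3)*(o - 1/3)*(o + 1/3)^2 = o^4 - 8*o^3/3 - 10*o^2/9 + 8*o/27 + 1/9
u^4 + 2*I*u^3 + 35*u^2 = u^2*(u - 5*I)*(u + 7*I)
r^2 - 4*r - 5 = (r - 5)*(r + 1)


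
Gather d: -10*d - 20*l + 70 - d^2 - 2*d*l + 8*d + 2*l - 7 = -d^2 + d*(-2*l - 2) - 18*l + 63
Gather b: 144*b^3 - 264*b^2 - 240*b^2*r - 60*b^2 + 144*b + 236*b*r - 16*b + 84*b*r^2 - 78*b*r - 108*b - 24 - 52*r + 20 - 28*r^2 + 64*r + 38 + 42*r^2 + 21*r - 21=144*b^3 + b^2*(-240*r - 324) + b*(84*r^2 + 158*r + 20) + 14*r^2 + 33*r + 13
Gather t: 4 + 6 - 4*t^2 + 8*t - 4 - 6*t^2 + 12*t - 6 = -10*t^2 + 20*t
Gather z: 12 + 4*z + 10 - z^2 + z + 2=-z^2 + 5*z + 24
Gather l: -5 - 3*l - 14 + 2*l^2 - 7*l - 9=2*l^2 - 10*l - 28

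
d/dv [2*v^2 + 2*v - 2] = 4*v + 2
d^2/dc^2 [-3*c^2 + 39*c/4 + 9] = -6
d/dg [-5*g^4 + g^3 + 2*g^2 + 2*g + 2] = -20*g^3 + 3*g^2 + 4*g + 2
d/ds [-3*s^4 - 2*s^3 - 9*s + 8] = -12*s^3 - 6*s^2 - 9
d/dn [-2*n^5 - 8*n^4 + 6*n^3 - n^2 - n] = -10*n^4 - 32*n^3 + 18*n^2 - 2*n - 1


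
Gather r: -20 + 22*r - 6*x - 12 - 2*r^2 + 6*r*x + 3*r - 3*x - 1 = -2*r^2 + r*(6*x + 25) - 9*x - 33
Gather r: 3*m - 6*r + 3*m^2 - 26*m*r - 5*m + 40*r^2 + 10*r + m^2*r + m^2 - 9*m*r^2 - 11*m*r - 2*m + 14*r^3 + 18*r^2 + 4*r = 4*m^2 - 4*m + 14*r^3 + r^2*(58 - 9*m) + r*(m^2 - 37*m + 8)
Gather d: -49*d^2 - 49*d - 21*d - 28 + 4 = -49*d^2 - 70*d - 24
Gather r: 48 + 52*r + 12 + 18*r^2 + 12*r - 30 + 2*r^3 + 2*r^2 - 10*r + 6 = 2*r^3 + 20*r^2 + 54*r + 36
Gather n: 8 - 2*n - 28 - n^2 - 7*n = -n^2 - 9*n - 20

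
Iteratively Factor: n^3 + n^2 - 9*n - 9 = (n + 1)*(n^2 - 9) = (n + 1)*(n + 3)*(n - 3)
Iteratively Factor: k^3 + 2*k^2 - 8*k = (k - 2)*(k^2 + 4*k) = (k - 2)*(k + 4)*(k)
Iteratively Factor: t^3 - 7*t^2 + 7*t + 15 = (t - 5)*(t^2 - 2*t - 3) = (t - 5)*(t - 3)*(t + 1)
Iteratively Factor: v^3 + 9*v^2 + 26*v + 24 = (v + 2)*(v^2 + 7*v + 12) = (v + 2)*(v + 3)*(v + 4)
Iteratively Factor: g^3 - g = (g)*(g^2 - 1) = g*(g + 1)*(g - 1)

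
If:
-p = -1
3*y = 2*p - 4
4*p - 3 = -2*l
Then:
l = -1/2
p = 1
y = -2/3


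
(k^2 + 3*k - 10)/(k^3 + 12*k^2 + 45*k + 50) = (k - 2)/(k^2 + 7*k + 10)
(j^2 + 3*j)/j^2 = (j + 3)/j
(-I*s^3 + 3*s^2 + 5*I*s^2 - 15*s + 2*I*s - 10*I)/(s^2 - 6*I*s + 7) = (-I*s^2 + s*(2 + 5*I) - 10)/(s - 7*I)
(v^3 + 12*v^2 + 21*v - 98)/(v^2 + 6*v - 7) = (v^2 + 5*v - 14)/(v - 1)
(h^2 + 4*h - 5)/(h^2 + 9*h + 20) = (h - 1)/(h + 4)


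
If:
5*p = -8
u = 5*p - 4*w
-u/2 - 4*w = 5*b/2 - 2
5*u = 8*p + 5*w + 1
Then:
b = 2064/625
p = -8/5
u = -436/125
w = -141/125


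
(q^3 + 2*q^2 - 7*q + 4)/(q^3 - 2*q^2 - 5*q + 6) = (q^2 + 3*q - 4)/(q^2 - q - 6)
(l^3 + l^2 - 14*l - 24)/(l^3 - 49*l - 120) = (l^2 - 2*l - 8)/(l^2 - 3*l - 40)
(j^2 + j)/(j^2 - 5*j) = (j + 1)/(j - 5)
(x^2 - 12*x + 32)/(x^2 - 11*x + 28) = (x - 8)/(x - 7)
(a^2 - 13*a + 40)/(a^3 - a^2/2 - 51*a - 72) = 2*(a - 5)/(2*a^2 + 15*a + 18)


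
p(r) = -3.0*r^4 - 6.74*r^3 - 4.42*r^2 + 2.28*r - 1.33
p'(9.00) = -10463.10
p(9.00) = -24935.29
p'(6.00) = -3370.68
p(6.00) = -5490.61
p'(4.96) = -2003.30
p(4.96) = -2736.92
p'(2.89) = -481.80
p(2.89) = -403.62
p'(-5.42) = 1366.84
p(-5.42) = -1659.31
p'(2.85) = -464.94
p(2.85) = -384.68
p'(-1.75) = 20.14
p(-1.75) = -10.87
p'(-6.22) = 2162.69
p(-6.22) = -3054.97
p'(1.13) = -50.84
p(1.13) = -19.01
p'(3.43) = -750.17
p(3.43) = -732.73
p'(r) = -12.0*r^3 - 20.22*r^2 - 8.84*r + 2.28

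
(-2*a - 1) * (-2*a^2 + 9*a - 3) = 4*a^3 - 16*a^2 - 3*a + 3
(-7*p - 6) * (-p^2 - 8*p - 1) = 7*p^3 + 62*p^2 + 55*p + 6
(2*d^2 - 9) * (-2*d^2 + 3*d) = -4*d^4 + 6*d^3 + 18*d^2 - 27*d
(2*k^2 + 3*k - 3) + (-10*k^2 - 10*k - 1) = -8*k^2 - 7*k - 4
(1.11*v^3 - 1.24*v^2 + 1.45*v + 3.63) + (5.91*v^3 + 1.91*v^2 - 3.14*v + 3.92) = 7.02*v^3 + 0.67*v^2 - 1.69*v + 7.55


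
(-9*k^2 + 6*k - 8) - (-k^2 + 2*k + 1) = -8*k^2 + 4*k - 9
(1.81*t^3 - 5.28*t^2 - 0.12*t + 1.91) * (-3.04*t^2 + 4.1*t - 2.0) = -5.5024*t^5 + 23.4722*t^4 - 24.9032*t^3 + 4.2616*t^2 + 8.071*t - 3.82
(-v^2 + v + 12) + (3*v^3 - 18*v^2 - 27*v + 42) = 3*v^3 - 19*v^2 - 26*v + 54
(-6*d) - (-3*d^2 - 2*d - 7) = 3*d^2 - 4*d + 7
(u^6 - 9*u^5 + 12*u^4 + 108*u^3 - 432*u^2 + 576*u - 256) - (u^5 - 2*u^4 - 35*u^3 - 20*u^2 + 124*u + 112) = u^6 - 10*u^5 + 14*u^4 + 143*u^3 - 412*u^2 + 452*u - 368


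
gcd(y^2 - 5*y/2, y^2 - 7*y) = y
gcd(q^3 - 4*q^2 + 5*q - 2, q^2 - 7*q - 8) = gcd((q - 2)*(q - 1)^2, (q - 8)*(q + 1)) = 1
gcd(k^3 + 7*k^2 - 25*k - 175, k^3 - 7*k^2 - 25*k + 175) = k^2 - 25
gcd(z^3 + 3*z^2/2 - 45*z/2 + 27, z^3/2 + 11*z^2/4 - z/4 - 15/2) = z - 3/2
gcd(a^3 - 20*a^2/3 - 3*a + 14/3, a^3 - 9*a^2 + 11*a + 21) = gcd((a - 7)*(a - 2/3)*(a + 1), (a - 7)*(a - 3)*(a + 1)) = a^2 - 6*a - 7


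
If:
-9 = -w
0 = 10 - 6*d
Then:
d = 5/3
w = 9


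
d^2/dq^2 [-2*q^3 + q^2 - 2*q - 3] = 2 - 12*q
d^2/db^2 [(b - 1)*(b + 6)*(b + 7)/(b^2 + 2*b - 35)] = 88/(b^3 - 15*b^2 + 75*b - 125)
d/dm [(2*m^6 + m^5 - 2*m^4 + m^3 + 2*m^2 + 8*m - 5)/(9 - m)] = (-10*m^6 + 104*m^5 + 51*m^4 - 74*m^3 + 25*m^2 + 36*m + 67)/(m^2 - 18*m + 81)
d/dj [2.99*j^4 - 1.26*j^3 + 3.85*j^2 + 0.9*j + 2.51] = 11.96*j^3 - 3.78*j^2 + 7.7*j + 0.9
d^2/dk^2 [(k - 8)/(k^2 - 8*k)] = 2/k^3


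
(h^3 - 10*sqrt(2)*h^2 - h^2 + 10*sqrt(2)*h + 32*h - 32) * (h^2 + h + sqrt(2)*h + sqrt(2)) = h^5 - 9*sqrt(2)*h^4 + 11*h^3 + 41*sqrt(2)*h^2 - 12*h - 32*sqrt(2)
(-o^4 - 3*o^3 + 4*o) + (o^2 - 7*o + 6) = -o^4 - 3*o^3 + o^2 - 3*o + 6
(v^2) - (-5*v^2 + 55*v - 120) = 6*v^2 - 55*v + 120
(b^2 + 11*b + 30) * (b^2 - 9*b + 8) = b^4 + 2*b^3 - 61*b^2 - 182*b + 240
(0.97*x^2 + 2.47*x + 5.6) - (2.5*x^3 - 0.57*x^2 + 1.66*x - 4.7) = -2.5*x^3 + 1.54*x^2 + 0.81*x + 10.3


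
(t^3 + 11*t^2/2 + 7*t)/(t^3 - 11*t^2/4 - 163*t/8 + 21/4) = 4*t*(t + 2)/(4*t^2 - 25*t + 6)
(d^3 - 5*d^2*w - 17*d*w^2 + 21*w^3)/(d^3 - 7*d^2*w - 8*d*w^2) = (-d^3 + 5*d^2*w + 17*d*w^2 - 21*w^3)/(d*(-d^2 + 7*d*w + 8*w^2))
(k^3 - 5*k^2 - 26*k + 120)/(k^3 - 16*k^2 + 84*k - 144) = (k + 5)/(k - 6)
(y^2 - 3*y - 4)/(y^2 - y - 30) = (-y^2 + 3*y + 4)/(-y^2 + y + 30)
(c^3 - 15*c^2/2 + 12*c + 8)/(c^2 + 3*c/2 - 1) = (2*c^3 - 15*c^2 + 24*c + 16)/(2*c^2 + 3*c - 2)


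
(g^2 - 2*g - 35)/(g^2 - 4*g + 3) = (g^2 - 2*g - 35)/(g^2 - 4*g + 3)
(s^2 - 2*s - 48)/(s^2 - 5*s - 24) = (s + 6)/(s + 3)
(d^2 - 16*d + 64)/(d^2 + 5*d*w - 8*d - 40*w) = (d - 8)/(d + 5*w)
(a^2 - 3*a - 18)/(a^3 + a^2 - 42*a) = (a + 3)/(a*(a + 7))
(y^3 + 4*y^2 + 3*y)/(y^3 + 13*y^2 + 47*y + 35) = y*(y + 3)/(y^2 + 12*y + 35)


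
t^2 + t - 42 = (t - 6)*(t + 7)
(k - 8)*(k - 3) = k^2 - 11*k + 24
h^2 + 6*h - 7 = (h - 1)*(h + 7)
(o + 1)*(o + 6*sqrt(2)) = o^2 + o + 6*sqrt(2)*o + 6*sqrt(2)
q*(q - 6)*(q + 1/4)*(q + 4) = q^4 - 7*q^3/4 - 49*q^2/2 - 6*q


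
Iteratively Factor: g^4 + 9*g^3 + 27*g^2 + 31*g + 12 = (g + 1)*(g^3 + 8*g^2 + 19*g + 12) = (g + 1)*(g + 3)*(g^2 + 5*g + 4) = (g + 1)*(g + 3)*(g + 4)*(g + 1)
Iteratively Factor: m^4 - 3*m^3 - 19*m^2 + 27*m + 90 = (m + 2)*(m^3 - 5*m^2 - 9*m + 45) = (m - 3)*(m + 2)*(m^2 - 2*m - 15) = (m - 3)*(m + 2)*(m + 3)*(m - 5)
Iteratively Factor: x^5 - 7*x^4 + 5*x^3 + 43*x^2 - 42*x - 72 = (x + 2)*(x^4 - 9*x^3 + 23*x^2 - 3*x - 36) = (x - 3)*(x + 2)*(x^3 - 6*x^2 + 5*x + 12) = (x - 3)^2*(x + 2)*(x^2 - 3*x - 4) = (x - 4)*(x - 3)^2*(x + 2)*(x + 1)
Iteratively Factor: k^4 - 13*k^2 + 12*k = (k - 3)*(k^3 + 3*k^2 - 4*k) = (k - 3)*(k + 4)*(k^2 - k) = (k - 3)*(k - 1)*(k + 4)*(k)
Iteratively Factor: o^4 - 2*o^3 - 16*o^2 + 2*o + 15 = (o - 1)*(o^3 - o^2 - 17*o - 15) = (o - 5)*(o - 1)*(o^2 + 4*o + 3) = (o - 5)*(o - 1)*(o + 3)*(o + 1)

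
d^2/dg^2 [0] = 0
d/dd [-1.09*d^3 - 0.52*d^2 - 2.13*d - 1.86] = -3.27*d^2 - 1.04*d - 2.13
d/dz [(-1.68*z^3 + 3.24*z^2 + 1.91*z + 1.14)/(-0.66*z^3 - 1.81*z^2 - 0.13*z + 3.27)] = (5.1792*z^4 + 2.958*z^3 - 11.1877*z^2 + 25.3164*z + 6.3939)/(0.4356*z^6 + 2.3892*z^5 + 3.4477*z^4 - 3.8458*z^3 - 11.8205*z^2 - 0.8502*z + 10.6929)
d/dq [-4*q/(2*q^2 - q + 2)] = 8*(q^2 - 1)/(4*q^4 - 4*q^3 + 9*q^2 - 4*q + 4)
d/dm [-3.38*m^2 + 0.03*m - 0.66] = 0.03 - 6.76*m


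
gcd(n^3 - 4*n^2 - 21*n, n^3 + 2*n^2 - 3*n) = n^2 + 3*n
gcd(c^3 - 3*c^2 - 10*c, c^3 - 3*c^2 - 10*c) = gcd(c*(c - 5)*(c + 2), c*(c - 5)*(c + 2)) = c^3 - 3*c^2 - 10*c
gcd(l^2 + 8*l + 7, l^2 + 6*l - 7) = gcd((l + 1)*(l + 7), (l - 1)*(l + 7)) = l + 7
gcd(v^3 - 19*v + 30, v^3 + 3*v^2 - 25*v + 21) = v - 3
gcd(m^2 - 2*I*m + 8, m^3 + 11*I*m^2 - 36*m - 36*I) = m + 2*I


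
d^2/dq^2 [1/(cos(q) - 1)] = (sin(q)^2 - cos(q) + 1)/(cos(q) - 1)^3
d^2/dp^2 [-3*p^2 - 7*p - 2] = -6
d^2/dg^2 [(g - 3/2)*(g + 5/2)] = 2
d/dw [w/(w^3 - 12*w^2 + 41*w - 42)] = (w^3 - 12*w^2 - w*(3*w^2 - 24*w + 41) + 41*w - 42)/(w^3 - 12*w^2 + 41*w - 42)^2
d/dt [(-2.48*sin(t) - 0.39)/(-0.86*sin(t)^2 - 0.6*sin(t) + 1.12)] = (-0.6708*sin(t) + 1.0664*cos(2*t) - 4.078)*cos(t)/(0.86*sin(t)^2 + 0.6*sin(t) - 1.12)^2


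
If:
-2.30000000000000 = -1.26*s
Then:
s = 1.83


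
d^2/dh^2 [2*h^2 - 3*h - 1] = 4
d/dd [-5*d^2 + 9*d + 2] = 9 - 10*d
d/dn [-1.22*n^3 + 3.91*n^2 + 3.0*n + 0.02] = -3.66*n^2 + 7.82*n + 3.0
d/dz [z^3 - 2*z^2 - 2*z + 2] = 3*z^2 - 4*z - 2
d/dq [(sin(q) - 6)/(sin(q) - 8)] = -2*cos(q)/(sin(q) - 8)^2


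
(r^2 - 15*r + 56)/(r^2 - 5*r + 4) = (r^2 - 15*r + 56)/(r^2 - 5*r + 4)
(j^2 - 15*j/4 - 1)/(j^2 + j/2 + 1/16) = 4*(j - 4)/(4*j + 1)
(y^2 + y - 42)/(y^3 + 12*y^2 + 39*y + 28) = (y - 6)/(y^2 + 5*y + 4)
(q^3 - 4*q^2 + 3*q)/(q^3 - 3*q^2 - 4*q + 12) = q*(q - 1)/(q^2 - 4)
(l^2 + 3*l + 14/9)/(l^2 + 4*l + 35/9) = (3*l + 2)/(3*l + 5)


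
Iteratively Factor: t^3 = (t)*(t^2) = t^2*(t)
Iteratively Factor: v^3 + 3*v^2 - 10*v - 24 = (v - 3)*(v^2 + 6*v + 8) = (v - 3)*(v + 4)*(v + 2)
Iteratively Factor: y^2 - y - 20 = (y + 4)*(y - 5)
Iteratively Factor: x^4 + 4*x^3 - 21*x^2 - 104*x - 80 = (x + 4)*(x^3 - 21*x - 20) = (x + 1)*(x + 4)*(x^2 - x - 20) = (x - 5)*(x + 1)*(x + 4)*(x + 4)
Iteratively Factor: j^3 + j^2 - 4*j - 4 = (j + 1)*(j^2 - 4) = (j + 1)*(j + 2)*(j - 2)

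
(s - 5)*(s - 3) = s^2 - 8*s + 15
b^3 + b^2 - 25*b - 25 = (b - 5)*(b + 1)*(b + 5)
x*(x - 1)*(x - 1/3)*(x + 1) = x^4 - x^3/3 - x^2 + x/3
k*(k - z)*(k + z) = k^3 - k*z^2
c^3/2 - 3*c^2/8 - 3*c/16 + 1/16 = (c/2 + 1/4)*(c - 1)*(c - 1/4)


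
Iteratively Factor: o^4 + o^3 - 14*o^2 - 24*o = (o + 2)*(o^3 - o^2 - 12*o) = (o - 4)*(o + 2)*(o^2 + 3*o) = o*(o - 4)*(o + 2)*(o + 3)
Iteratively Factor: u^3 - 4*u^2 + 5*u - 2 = (u - 1)*(u^2 - 3*u + 2) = (u - 1)^2*(u - 2)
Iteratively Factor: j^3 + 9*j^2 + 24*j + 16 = (j + 4)*(j^2 + 5*j + 4) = (j + 1)*(j + 4)*(j + 4)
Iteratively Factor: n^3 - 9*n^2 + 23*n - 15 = (n - 3)*(n^2 - 6*n + 5) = (n - 3)*(n - 1)*(n - 5)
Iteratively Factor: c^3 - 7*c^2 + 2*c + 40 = (c - 5)*(c^2 - 2*c - 8) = (c - 5)*(c + 2)*(c - 4)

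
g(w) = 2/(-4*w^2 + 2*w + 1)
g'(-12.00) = 0.00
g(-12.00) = 0.00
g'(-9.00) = 0.00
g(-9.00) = -0.00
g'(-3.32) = -0.02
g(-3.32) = -0.04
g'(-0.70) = -2.73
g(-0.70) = -0.85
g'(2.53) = 0.10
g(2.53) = -0.10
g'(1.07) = 6.33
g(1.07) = -1.39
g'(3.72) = 0.03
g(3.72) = -0.04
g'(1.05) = 7.46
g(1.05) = -1.53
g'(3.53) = 0.03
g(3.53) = -0.05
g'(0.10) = -1.78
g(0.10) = 1.72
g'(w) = 2*(8*w - 2)/(-4*w^2 + 2*w + 1)^2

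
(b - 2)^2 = b^2 - 4*b + 4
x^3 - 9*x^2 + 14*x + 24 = (x - 6)*(x - 4)*(x + 1)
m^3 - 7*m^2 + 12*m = m*(m - 4)*(m - 3)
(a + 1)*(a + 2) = a^2 + 3*a + 2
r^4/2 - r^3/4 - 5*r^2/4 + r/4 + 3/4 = (r/2 + 1/2)*(r - 3/2)*(r - 1)*(r + 1)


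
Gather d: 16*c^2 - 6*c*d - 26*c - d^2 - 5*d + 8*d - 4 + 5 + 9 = 16*c^2 - 26*c - d^2 + d*(3 - 6*c) + 10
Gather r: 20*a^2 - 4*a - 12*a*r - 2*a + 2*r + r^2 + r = 20*a^2 - 6*a + r^2 + r*(3 - 12*a)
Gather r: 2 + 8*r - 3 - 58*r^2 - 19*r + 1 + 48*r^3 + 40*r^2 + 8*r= 48*r^3 - 18*r^2 - 3*r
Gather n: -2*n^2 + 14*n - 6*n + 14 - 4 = -2*n^2 + 8*n + 10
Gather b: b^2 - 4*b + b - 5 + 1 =b^2 - 3*b - 4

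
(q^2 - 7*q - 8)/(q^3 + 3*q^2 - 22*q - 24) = (q - 8)/(q^2 + 2*q - 24)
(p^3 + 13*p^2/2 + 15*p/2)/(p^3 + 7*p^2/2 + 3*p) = (p + 5)/(p + 2)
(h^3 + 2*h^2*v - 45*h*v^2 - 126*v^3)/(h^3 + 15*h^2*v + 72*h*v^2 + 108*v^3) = (h - 7*v)/(h + 6*v)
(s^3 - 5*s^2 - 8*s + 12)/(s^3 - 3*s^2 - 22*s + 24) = (s + 2)/(s + 4)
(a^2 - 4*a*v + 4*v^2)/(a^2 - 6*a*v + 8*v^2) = (-a + 2*v)/(-a + 4*v)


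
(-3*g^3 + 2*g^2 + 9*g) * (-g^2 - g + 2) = 3*g^5 + g^4 - 17*g^3 - 5*g^2 + 18*g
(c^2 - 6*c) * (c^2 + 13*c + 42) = c^4 + 7*c^3 - 36*c^2 - 252*c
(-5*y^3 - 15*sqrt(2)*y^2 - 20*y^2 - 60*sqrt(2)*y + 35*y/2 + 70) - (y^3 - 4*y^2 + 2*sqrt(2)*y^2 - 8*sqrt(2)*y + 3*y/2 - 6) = -6*y^3 - 17*sqrt(2)*y^2 - 16*y^2 - 52*sqrt(2)*y + 16*y + 76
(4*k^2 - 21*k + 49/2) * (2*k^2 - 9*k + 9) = 8*k^4 - 78*k^3 + 274*k^2 - 819*k/2 + 441/2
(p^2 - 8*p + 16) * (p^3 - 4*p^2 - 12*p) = p^5 - 12*p^4 + 36*p^3 + 32*p^2 - 192*p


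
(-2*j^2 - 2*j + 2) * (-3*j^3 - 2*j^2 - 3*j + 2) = 6*j^5 + 10*j^4 + 4*j^3 - 2*j^2 - 10*j + 4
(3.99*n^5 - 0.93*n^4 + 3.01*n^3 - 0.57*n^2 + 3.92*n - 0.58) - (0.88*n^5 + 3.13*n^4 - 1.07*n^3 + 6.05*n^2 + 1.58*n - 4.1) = 3.11*n^5 - 4.06*n^4 + 4.08*n^3 - 6.62*n^2 + 2.34*n + 3.52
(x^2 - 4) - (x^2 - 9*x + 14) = 9*x - 18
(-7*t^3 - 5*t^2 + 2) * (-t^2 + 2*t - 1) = 7*t^5 - 9*t^4 - 3*t^3 + 3*t^2 + 4*t - 2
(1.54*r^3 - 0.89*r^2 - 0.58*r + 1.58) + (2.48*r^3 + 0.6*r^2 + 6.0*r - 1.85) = 4.02*r^3 - 0.29*r^2 + 5.42*r - 0.27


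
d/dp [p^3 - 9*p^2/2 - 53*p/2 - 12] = 3*p^2 - 9*p - 53/2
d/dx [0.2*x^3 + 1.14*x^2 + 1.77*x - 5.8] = 0.6*x^2 + 2.28*x + 1.77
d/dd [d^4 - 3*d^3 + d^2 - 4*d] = 4*d^3 - 9*d^2 + 2*d - 4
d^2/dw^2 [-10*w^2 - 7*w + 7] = -20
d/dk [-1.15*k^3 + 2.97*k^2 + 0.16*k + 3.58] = -3.45*k^2 + 5.94*k + 0.16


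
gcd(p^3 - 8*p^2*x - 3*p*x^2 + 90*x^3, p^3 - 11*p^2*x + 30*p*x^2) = p^2 - 11*p*x + 30*x^2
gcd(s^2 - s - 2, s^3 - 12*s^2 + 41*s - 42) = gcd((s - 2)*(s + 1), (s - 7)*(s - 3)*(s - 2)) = s - 2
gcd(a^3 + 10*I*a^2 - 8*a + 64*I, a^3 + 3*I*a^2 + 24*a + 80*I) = a + 4*I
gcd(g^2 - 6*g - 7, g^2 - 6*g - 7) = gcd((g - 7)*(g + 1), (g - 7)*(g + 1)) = g^2 - 6*g - 7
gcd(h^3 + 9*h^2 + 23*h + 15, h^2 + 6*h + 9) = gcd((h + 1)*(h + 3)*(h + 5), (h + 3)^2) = h + 3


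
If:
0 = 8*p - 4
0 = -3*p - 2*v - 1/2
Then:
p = 1/2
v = -1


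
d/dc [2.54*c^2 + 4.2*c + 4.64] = 5.08*c + 4.2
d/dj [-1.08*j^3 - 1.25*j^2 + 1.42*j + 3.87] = -3.24*j^2 - 2.5*j + 1.42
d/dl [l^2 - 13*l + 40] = 2*l - 13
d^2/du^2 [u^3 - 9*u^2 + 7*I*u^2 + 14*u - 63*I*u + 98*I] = 6*u - 18 + 14*I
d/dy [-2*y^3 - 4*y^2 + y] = -6*y^2 - 8*y + 1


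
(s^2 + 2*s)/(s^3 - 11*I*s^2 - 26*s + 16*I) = s*(s + 2)/(s^3 - 11*I*s^2 - 26*s + 16*I)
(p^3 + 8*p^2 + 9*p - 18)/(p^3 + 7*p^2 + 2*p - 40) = (p^3 + 8*p^2 + 9*p - 18)/(p^3 + 7*p^2 + 2*p - 40)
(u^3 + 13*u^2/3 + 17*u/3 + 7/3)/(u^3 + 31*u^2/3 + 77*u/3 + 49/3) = (u + 1)/(u + 7)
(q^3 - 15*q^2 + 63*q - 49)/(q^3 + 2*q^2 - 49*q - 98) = (q^2 - 8*q + 7)/(q^2 + 9*q + 14)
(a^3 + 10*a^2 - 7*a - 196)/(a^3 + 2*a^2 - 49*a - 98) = (a^2 + 3*a - 28)/(a^2 - 5*a - 14)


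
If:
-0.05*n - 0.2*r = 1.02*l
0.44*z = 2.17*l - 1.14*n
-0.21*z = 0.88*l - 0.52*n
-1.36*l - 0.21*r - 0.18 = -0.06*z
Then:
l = -1.01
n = -1.82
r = 5.60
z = -0.27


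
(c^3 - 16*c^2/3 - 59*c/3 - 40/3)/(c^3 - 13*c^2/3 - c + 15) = (c^2 - 7*c - 8)/(c^2 - 6*c + 9)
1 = 1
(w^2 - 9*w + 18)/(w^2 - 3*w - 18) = (w - 3)/(w + 3)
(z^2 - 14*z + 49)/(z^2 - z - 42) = (z - 7)/(z + 6)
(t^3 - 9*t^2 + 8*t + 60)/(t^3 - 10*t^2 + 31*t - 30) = (t^2 - 4*t - 12)/(t^2 - 5*t + 6)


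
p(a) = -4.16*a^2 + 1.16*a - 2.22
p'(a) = 1.16 - 8.32*a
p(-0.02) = -2.24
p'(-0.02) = 1.33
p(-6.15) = -166.70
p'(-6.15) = 52.33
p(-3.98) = -72.73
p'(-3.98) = 34.27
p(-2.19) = -24.71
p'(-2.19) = 19.38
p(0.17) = -2.14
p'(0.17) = -0.25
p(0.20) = -2.15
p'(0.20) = -0.50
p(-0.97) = -7.26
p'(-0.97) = 9.23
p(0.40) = -2.42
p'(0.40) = -2.17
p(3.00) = -36.18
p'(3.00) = -23.80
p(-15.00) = -955.62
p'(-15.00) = 125.96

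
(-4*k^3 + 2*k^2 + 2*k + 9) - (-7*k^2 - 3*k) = -4*k^3 + 9*k^2 + 5*k + 9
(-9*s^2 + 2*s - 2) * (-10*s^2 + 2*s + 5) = 90*s^4 - 38*s^3 - 21*s^2 + 6*s - 10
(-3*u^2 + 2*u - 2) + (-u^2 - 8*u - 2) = -4*u^2 - 6*u - 4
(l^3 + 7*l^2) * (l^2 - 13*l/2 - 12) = l^5 + l^4/2 - 115*l^3/2 - 84*l^2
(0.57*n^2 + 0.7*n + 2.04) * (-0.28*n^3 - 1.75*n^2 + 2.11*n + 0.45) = -0.1596*n^5 - 1.1935*n^4 - 0.5935*n^3 - 1.8365*n^2 + 4.6194*n + 0.918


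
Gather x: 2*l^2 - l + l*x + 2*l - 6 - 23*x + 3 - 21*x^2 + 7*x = 2*l^2 + l - 21*x^2 + x*(l - 16) - 3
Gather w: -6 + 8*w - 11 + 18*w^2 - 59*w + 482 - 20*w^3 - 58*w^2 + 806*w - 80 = -20*w^3 - 40*w^2 + 755*w + 385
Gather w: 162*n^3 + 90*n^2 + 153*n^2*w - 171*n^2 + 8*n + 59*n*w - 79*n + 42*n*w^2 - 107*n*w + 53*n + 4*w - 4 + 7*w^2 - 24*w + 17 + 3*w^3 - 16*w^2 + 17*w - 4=162*n^3 - 81*n^2 - 18*n + 3*w^3 + w^2*(42*n - 9) + w*(153*n^2 - 48*n - 3) + 9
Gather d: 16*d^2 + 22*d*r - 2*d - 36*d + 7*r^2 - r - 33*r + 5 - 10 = 16*d^2 + d*(22*r - 38) + 7*r^2 - 34*r - 5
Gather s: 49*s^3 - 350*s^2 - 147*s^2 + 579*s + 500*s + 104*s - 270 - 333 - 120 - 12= 49*s^3 - 497*s^2 + 1183*s - 735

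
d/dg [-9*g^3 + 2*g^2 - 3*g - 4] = -27*g^2 + 4*g - 3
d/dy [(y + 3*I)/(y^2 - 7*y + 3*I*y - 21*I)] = -1/(y^2 - 14*y + 49)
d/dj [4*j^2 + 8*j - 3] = 8*j + 8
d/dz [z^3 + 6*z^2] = 3*z*(z + 4)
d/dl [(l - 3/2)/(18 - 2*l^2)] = (-l^2 + l*(2*l - 3) + 9)/(2*(l^2 - 9)^2)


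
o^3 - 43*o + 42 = (o - 6)*(o - 1)*(o + 7)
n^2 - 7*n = n*(n - 7)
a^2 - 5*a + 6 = (a - 3)*(a - 2)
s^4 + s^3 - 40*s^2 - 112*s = s*(s - 7)*(s + 4)^2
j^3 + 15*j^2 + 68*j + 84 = (j + 2)*(j + 6)*(j + 7)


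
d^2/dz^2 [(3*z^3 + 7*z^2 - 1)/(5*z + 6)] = 2*(75*z^3 + 270*z^2 + 324*z + 227)/(125*z^3 + 450*z^2 + 540*z + 216)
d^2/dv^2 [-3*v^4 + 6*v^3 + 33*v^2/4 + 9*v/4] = -36*v^2 + 36*v + 33/2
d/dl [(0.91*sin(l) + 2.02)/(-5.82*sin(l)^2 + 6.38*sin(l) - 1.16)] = (5.2962*sin(l)^2 + 23.5128*sin(l) - 13.9432)*cos(l)/(33.8724*sin(l)^4 - 74.2632*sin(l)^3 + 54.2068*sin(l)^2 - 14.8016*sin(l) + 1.3456)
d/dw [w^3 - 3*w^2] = 3*w*(w - 2)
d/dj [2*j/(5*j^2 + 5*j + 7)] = 2*(7 - 5*j^2)/(25*j^4 + 50*j^3 + 95*j^2 + 70*j + 49)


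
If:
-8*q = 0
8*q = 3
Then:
No Solution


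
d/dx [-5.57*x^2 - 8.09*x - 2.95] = -11.14*x - 8.09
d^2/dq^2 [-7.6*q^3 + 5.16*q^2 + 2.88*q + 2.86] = 10.32 - 45.6*q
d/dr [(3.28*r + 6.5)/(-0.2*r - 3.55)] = (-2.0688*r - 36.7212)/(0.2*r + 3.55)^3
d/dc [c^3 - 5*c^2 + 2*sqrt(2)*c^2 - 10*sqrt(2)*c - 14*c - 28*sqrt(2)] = 3*c^2 - 10*c + 4*sqrt(2)*c - 10*sqrt(2) - 14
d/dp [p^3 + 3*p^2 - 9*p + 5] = 3*p^2 + 6*p - 9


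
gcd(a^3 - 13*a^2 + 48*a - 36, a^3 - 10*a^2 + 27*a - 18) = a^2 - 7*a + 6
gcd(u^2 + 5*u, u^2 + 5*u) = u^2 + 5*u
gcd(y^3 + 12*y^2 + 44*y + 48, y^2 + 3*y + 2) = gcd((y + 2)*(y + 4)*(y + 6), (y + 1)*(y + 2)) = y + 2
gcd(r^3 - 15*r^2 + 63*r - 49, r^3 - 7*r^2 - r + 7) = r^2 - 8*r + 7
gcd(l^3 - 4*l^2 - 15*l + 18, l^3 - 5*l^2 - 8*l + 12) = l^2 - 7*l + 6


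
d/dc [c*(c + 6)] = 2*c + 6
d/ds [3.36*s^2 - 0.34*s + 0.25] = 6.72*s - 0.34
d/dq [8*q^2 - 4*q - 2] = 16*q - 4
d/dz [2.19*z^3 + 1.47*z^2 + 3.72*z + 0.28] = 6.57*z^2 + 2.94*z + 3.72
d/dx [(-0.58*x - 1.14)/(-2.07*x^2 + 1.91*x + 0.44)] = (-1.2006*x^2 - 4.7196*x + 1.9222)/(4.2849*x^4 - 7.9074*x^3 + 1.8265*x^2 + 1.6808*x + 0.1936)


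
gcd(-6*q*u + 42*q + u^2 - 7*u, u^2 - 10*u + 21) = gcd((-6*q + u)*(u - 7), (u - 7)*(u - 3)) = u - 7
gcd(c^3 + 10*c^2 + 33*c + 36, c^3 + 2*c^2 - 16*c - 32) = c + 4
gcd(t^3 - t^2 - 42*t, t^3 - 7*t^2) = t^2 - 7*t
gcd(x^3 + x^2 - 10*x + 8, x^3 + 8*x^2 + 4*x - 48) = x^2 + 2*x - 8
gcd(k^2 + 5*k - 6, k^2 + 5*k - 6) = k^2 + 5*k - 6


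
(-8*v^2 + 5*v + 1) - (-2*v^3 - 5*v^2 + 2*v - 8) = 2*v^3 - 3*v^2 + 3*v + 9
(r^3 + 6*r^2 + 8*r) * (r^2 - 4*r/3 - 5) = r^5 + 14*r^4/3 - 5*r^3 - 122*r^2/3 - 40*r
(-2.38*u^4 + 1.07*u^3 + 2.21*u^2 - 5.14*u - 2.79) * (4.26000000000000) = -10.1388*u^4 + 4.5582*u^3 + 9.4146*u^2 - 21.8964*u - 11.8854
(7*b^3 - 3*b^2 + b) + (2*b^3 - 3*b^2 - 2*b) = 9*b^3 - 6*b^2 - b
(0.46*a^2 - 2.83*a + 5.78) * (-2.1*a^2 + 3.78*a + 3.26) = -0.966*a^4 + 7.6818*a^3 - 21.3358*a^2 + 12.6226*a + 18.8428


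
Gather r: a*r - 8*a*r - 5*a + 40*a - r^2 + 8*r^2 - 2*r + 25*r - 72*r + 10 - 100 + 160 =35*a + 7*r^2 + r*(-7*a - 49) + 70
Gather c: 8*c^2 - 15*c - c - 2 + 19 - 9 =8*c^2 - 16*c + 8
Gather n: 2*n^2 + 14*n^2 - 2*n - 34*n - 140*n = 16*n^2 - 176*n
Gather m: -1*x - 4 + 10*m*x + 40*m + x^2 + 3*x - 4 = m*(10*x + 40) + x^2 + 2*x - 8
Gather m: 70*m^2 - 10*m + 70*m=70*m^2 + 60*m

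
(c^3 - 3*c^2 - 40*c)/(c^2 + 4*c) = (c^2 - 3*c - 40)/(c + 4)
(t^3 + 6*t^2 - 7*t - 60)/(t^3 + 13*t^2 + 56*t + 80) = (t - 3)/(t + 4)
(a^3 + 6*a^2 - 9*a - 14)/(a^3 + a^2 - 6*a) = (a^2 + 8*a + 7)/(a*(a + 3))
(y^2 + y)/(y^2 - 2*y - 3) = y/(y - 3)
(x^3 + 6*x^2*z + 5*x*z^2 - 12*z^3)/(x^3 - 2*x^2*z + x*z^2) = (x^2 + 7*x*z + 12*z^2)/(x*(x - z))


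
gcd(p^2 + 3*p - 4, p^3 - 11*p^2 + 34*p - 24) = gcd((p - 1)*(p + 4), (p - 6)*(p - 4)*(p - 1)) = p - 1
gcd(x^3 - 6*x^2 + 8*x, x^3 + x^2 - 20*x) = x^2 - 4*x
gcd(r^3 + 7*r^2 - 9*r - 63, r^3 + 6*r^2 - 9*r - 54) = r^2 - 9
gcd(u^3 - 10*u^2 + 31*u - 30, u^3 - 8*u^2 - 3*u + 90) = u - 5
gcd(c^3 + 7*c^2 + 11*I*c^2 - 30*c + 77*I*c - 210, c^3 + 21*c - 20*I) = c + 5*I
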